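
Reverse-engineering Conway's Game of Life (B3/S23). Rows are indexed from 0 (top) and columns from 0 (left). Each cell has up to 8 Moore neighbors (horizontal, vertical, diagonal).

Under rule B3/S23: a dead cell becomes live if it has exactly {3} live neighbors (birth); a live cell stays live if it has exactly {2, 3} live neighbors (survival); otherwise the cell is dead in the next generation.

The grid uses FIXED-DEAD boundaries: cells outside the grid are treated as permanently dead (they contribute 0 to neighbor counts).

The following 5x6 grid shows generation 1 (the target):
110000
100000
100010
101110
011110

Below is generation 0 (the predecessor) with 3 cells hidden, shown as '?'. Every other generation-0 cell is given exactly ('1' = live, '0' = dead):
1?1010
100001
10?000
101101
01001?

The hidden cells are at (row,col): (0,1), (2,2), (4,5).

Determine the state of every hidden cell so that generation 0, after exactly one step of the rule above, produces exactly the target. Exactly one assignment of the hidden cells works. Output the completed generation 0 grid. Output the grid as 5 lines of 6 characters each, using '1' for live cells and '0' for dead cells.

Answer: 111010
100001
100000
101101
010010

Derivation:
Hidden generation-0 cells (in order): (0,1), (2,2), (4,5).
A hidden cell only influences target cells in its own 3x3 neighborhood. Try each of the 2^3 = 8 assignments, step the completed generation 0 forward once under B3/S23, and compare with the target:
  (0,1)=0 (2,2)=0 (4,5)=0 -> step gives (0,0)='0' but target has '1' -> reject
  (0,1)=0 (2,2)=0 (4,5)=1 -> step gives (0,0)='0' but target has '1' -> reject
  (0,1)=0 (2,2)=1 (4,5)=0 -> step gives (0,0)='0' but target has '1' -> reject
  (0,1)=0 (2,2)=1 (4,5)=1 -> step gives (0,0)='0' but target has '1' -> reject
  (0,1)=1 (2,2)=0 (4,5)=0 -> step reproduces the target at every cell -> ACCEPT
  (0,1)=1 (2,2)=0 (4,5)=1 -> step gives (3,4)='0' but target has '1' -> reject
  (0,1)=1 (2,2)=1 (4,5)=0 -> step gives (1,2)='1' but target has '0' -> reject
  (0,1)=1 (2,2)=1 (4,5)=1 -> step gives (1,2)='1' but target has '0' -> reject
Unique solution: (0,1)=live, (2,2)=dead, (4,5)=dead.
Check: live-neighbor counts of every cell in the completed generation 0:
231212
352221
242232
242231
223322
Applying B3/S23 to generation 0 with these counts gives:
110000
100000
100010
101110
011110
which matches the target exactly.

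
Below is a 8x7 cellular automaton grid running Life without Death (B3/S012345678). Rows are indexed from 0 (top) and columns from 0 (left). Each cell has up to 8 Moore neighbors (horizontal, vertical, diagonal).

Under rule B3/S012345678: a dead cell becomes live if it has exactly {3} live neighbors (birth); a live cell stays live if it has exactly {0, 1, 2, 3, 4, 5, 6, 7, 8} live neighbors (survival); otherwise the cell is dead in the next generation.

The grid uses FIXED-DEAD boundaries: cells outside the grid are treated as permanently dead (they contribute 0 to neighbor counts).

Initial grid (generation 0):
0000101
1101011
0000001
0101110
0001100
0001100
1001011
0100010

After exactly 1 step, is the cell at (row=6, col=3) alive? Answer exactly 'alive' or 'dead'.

Answer: alive

Derivation:
Simulating step by step:
Generation 0 (given above): 22 live cells
Generation 1: 31 live cells
0000101
1101111
1101001
0111110
0001100
0011100
1011011
0100111

Cell (6,3) at generation 1: 1 -> alive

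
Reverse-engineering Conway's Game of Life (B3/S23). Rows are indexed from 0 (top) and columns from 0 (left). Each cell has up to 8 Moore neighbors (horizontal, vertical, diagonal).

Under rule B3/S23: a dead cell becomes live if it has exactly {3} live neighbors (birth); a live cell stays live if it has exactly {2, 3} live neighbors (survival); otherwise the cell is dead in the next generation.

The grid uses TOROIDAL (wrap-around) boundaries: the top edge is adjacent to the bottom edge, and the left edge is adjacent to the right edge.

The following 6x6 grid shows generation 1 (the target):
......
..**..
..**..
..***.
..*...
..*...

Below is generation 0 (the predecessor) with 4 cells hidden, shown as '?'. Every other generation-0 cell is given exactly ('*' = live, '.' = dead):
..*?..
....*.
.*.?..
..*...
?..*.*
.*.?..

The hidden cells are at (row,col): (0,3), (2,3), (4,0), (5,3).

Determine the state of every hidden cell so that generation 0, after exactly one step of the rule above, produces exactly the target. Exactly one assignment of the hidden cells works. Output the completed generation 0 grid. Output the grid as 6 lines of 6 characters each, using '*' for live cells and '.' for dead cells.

Answer: ..*...
....*.
.*.*..
..*...
...*.*
.*....

Derivation:
Hidden generation-0 cells (in order): (0,3), (2,3), (4,0), (5,3).
A hidden cell only influences target cells in its own 3x3 neighborhood. Try each of the 2^4 = 16 assignments, step the completed generation 0 forward once under B3/S23, and compare with the target:
  (0,3)=. (2,3)=. (4,0)=. (5,3)=. -> step gives (1,2)='.' but target has '*' -> reject
  (0,3)=. (2,3)=. (4,0)=. (5,3)=* -> step gives (0,2)='*' but target has '.' -> reject
  (0,3)=. (2,3)=. (4,0)=* (5,3)=. -> step gives (1,2)='.' but target has '*' -> reject
  (0,3)=. (2,3)=. (4,0)=* (5,3)=* -> step gives (0,2)='*' but target has '.' -> reject
  (0,3)=. (2,3)=* (4,0)=. (5,3)=. -> step reproduces the target at every cell -> ACCEPT
  (0,3)=. (2,3)=* (4,0)=. (5,3)=* -> step gives (0,2)='*' but target has '.' -> reject
  (0,3)=. (2,3)=* (4,0)=* (5,3)=. -> step gives (3,0)='*' but target has '.' -> reject
  (0,3)=. (2,3)=* (4,0)=* (5,3)=* -> step gives (0,2)='*' but target has '.' -> reject
  (0,3)=* (2,3)=. (4,0)=. (5,3)=. -> step gives (0,2)='*' but target has '.' -> reject
  (0,3)=* (2,3)=. (4,0)=. (5,3)=* -> step gives (0,2)='*' but target has '.' -> reject
  (0,3)=* (2,3)=. (4,0)=* (5,3)=. -> step gives (0,2)='*' but target has '.' -> reject
  (0,3)=* (2,3)=. (4,0)=* (5,3)=* -> step gives (0,2)='*' but target has '.' -> reject
  (0,3)=* (2,3)=* (4,0)=. (5,3)=. -> step gives (0,2)='*' but target has '.' -> reject
  (0,3)=* (2,3)=* (4,0)=. (5,3)=* -> step gives (0,2)='*' but target has '.' -> reject
  (0,3)=* (2,3)=* (4,0)=* (5,3)=. -> step gives (0,2)='*' but target has '.' -> reject
  (0,3)=* (2,3)=* (4,0)=* (5,3)=* -> step gives (0,2)='*' but target has '.' -> reject
Unique solution: (0,3)=dead, (2,3)=live, (4,0)=dead, (5,3)=dead.
Check: live-neighbor counts of every cell in the completed generation 0:
121211
123311
113221
223331
223120
213221
Applying B3/S23 to generation 0 with these counts gives:
......
..**..
..**..
..***.
..*...
..*...
which matches the target exactly.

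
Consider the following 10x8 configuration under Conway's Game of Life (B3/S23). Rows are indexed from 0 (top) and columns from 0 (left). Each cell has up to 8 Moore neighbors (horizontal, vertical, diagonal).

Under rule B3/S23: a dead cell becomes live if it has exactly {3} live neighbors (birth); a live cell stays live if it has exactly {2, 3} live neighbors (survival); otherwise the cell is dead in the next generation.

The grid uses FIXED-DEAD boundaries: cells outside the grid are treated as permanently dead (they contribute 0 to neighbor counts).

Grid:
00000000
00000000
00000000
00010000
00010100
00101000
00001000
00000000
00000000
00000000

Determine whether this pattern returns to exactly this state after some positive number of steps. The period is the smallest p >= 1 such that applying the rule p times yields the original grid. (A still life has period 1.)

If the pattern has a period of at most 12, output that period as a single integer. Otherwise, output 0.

Simulating and comparing each generation to the original:
Gen 0 (original, given above): 6 live cells
Gen 1: 6 live cells, differs from original
Gen 2: 6 live cells, MATCHES original -> period = 2

Answer: 2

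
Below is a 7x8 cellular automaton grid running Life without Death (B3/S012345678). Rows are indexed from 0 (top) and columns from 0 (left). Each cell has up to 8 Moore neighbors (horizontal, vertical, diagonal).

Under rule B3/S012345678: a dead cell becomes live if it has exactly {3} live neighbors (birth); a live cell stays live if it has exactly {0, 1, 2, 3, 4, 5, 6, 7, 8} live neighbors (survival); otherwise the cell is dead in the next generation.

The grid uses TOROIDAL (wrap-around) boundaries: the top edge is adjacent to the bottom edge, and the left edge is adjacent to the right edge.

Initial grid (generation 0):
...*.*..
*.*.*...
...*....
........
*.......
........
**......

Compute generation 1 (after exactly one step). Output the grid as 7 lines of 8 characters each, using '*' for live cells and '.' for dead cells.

Answer: *.****..
*.*.*...
...*....
........
*.......
**......
**......

Derivation:
Simulating step by step:
Generation 0 (given above): 9 live cells
Generation 1: 14 live cells
(generation 1 grid is the final answer)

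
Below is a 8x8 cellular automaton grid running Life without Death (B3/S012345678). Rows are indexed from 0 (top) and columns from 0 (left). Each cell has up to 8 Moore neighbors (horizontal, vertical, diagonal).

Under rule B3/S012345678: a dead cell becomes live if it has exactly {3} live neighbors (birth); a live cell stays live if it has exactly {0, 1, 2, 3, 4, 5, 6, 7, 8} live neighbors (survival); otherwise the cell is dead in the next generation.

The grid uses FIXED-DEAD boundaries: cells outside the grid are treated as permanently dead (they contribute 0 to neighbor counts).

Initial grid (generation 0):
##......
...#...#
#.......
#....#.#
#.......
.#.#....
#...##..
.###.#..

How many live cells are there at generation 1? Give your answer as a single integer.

Simulating step by step:
Generation 0 (given above): 18 live cells
Generation 1: 25 live cells
##......
##.#...#
#.....#.
##...#.#
##......
##.##...
#...##..
.###.#..
Population at generation 1: 25

Answer: 25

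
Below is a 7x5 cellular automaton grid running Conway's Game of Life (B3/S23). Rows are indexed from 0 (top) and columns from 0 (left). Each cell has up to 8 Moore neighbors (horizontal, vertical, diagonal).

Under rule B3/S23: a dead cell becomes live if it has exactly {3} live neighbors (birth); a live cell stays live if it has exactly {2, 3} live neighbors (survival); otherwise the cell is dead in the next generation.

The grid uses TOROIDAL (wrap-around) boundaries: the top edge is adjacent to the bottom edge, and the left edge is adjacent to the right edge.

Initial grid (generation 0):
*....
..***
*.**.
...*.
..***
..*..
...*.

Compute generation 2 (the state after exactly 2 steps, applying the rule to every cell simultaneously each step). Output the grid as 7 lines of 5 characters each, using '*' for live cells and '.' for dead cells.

Simulating step by step:
Generation 0 (given above): 13 live cells
Generation 1: 9 live cells
..*..
*.*..
.*...
.*...
..*.*
..*.*
.....
Generation 2: 12 live cells
(generation 2 grid is the final answer)

Answer: .*...
..*..
***..
***..
***..
.....
...*.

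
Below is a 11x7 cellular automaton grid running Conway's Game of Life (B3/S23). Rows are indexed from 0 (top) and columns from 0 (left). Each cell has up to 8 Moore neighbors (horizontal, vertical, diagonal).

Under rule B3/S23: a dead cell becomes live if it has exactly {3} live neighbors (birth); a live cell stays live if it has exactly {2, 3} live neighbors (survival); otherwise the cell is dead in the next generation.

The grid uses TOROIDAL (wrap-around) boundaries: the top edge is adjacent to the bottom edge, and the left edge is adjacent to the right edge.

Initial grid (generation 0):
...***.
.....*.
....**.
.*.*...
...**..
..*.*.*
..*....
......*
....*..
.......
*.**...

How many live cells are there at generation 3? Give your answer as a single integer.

Answer: 20

Derivation:
Simulating step by step:
Generation 0 (given above): 19 live cells
Generation 1: 21 live cells
..**.**
...*..*
....**.
..**.*.
....**.
..*.**.
...*.*.
.......
.......
...*...
..**...
Generation 2: 17 live cells
.....**
..**..*
..*..**
...*..*
..*...*
......*
...*.*.
.......
.......
..**...
.......
Generation 3: 20 live cells
.....**
*.***..
*.*.***
*.**..*
*....**
.....**
.......
.......
.......
.......
.......
Population at generation 3: 20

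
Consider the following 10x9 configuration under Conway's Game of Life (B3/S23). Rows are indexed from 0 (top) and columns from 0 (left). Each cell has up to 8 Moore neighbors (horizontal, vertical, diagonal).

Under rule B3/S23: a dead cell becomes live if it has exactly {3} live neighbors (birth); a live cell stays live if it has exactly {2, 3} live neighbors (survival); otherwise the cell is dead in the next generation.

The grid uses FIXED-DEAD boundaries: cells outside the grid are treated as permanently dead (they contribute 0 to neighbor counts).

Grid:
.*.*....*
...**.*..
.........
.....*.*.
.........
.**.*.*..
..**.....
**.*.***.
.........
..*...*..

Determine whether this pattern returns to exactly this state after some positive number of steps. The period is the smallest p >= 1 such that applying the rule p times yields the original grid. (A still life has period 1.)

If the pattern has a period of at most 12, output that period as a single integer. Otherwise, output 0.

Answer: 0

Derivation:
Simulating and comparing each generation to the original:
Gen 0 (original, given above): 22 live cells
Gen 1: 23 live cells, differs from original
Gen 2: 23 live cells, differs from original
Gen 3: 20 live cells, differs from original
Gen 4: 20 live cells, differs from original
Gen 5: 18 live cells, differs from original
Gen 6: 15 live cells, differs from original
Gen 7: 11 live cells, differs from original
Gen 8: 11 live cells, differs from original
Gen 9: 9 live cells, differs from original
Gen 10: 11 live cells, differs from original
Gen 11: 10 live cells, differs from original
Gen 12: 9 live cells, differs from original
No period found within 12 steps.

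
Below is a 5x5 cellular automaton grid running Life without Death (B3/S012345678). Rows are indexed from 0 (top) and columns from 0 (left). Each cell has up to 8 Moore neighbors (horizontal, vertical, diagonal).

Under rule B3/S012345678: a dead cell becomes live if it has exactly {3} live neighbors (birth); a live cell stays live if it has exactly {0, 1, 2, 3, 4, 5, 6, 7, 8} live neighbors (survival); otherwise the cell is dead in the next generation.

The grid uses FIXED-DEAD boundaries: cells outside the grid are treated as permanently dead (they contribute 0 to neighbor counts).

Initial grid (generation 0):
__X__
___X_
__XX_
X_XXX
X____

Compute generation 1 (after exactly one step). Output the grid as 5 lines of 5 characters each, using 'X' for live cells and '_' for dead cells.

Answer: __X__
___X_
_XXX_
X_XXX
XX_X_

Derivation:
Simulating step by step:
Generation 0 (given above): 9 live cells
Generation 1: 12 live cells
(generation 1 grid is the final answer)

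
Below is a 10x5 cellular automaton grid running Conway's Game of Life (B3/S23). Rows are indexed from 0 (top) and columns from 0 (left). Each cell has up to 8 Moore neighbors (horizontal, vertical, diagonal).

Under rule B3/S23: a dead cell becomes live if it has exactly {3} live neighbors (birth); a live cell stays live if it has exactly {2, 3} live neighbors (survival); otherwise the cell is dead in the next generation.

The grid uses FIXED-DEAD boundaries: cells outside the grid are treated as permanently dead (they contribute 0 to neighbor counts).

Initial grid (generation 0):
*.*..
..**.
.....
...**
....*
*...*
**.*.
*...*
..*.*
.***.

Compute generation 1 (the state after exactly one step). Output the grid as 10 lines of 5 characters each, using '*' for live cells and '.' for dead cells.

Simulating step by step:
Generation 0 (given above): 19 live cells
Generation 1: 27 live cells
(generation 1 grid is the final answer)

Answer: .***.
.***.
..*.*
...**
....*
**.**
**.**
*.*.*
..*.*
.***.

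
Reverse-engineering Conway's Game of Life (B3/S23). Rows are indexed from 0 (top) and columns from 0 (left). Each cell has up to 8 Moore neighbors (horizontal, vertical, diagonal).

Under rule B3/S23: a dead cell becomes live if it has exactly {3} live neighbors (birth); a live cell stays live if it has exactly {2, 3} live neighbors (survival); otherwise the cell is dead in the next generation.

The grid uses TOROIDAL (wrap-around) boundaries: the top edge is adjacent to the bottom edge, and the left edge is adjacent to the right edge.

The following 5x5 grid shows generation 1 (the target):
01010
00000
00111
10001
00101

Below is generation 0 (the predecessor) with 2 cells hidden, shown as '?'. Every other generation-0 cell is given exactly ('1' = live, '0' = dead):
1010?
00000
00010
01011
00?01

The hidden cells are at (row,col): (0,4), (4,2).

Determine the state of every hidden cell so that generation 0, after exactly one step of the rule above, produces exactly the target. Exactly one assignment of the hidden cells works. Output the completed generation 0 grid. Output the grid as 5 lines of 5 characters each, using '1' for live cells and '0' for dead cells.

Hidden generation-0 cells (in order): (0,4), (4,2).
A hidden cell only influences target cells in its own 3x3 neighborhood. Try each of the 2^2 = 4 assignments, step the completed generation 0 forward once under B3/S23, and compare with the target:
  (0,4)=0 (4,2)=0 -> step gives (0,1)='0' but target has '1' -> reject
  (0,4)=0 (4,2)=1 -> step reproduces the target at every cell -> ACCEPT
  (0,4)=1 (4,2)=0 -> step gives (0,0)='1' but target has '0' -> reject
  (0,4)=1 (4,2)=1 -> step gives (0,0)='1' but target has '0' -> reject
Unique solution: (0,4)=dead, (4,2)=live.
Check: live-neighbor counts of every cell in the completed generation 0:
13132
12222
21323
31443
44353
Applying B3/S23 to generation 0 with these counts gives:
01010
00000
00111
10001
00101
which matches the target exactly.

Answer: 10100
00000
00010
01011
00101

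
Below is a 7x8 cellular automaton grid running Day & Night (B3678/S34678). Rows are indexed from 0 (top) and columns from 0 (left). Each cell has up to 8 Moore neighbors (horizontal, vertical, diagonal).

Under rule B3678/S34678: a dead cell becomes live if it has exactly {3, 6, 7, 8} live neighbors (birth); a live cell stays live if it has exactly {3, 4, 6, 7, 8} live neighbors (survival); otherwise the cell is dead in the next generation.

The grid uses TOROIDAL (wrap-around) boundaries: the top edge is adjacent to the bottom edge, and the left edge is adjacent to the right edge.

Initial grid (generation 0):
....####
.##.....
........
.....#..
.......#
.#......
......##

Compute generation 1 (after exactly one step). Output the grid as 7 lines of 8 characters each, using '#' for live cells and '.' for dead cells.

Answer: #....###
.....##.
........
........
........
#.....##
#.....##

Derivation:
Simulating step by step:
Generation 0 (given above): 11 live cells
Generation 1: 12 live cells
(generation 1 grid is the final answer)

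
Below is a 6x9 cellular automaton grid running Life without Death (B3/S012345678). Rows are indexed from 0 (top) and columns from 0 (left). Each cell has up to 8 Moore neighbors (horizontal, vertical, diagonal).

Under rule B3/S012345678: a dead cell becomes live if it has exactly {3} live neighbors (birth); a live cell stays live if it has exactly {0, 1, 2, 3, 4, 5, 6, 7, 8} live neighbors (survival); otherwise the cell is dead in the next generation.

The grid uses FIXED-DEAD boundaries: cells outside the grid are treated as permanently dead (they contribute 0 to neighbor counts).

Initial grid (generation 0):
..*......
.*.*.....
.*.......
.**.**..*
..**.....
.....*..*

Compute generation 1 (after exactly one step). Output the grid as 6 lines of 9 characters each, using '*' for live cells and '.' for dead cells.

Simulating step by step:
Generation 0 (given above): 13 live cells
Generation 1: 18 live cells
(generation 1 grid is the final answer)

Answer: ..*......
.*.*.....
**.**....
.**.**..*
.***.*...
.....*..*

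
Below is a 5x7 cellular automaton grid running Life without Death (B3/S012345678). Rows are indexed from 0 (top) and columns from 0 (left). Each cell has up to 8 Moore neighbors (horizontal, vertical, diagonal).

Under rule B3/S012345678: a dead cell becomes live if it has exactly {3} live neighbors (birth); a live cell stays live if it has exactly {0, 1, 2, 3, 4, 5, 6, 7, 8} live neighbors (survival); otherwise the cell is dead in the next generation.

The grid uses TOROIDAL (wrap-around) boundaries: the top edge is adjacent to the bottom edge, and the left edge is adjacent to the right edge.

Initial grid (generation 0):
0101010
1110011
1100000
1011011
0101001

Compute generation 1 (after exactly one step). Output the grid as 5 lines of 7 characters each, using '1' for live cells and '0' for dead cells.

Simulating step by step:
Generation 0 (given above): 18 live cells
Generation 1: 22 live cells
(generation 1 grid is the final answer)

Answer: 0101010
1110111
1101100
1011111
0101001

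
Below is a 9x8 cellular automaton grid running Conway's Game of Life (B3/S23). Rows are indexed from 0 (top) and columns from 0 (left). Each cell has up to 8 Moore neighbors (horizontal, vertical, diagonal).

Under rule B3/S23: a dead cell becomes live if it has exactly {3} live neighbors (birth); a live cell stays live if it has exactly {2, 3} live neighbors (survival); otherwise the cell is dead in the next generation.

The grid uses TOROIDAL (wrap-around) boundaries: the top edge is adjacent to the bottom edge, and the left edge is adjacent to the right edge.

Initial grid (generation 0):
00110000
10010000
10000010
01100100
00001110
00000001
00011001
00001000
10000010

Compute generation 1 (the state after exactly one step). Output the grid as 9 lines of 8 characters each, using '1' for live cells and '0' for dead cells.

Answer: 01110001
01110001
10100001
01001001
00001110
00010001
00011000
00011101
00010000

Derivation:
Simulating step by step:
Generation 0 (given above): 19 live cells
Generation 1: 26 live cells
(generation 1 grid is the final answer)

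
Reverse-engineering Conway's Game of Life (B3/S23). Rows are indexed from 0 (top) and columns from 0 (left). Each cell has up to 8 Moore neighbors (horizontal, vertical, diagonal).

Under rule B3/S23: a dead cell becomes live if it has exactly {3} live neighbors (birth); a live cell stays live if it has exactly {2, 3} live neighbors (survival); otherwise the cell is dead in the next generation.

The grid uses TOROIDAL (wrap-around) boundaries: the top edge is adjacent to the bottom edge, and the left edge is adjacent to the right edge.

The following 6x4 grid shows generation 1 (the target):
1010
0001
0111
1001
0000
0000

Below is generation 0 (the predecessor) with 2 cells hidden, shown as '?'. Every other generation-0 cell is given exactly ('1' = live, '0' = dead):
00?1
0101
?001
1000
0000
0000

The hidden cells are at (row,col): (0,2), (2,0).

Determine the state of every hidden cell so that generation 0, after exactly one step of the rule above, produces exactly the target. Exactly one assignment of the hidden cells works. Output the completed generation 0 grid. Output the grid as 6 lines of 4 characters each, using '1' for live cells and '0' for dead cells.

Hidden generation-0 cells (in order): (0,2), (2,0).
A hidden cell only influences target cells in its own 3x3 neighborhood. Try each of the 2^2 = 4 assignments, step the completed generation 0 forward once under B3/S23, and compare with the target:
  (0,2)=0 (2,0)=0 -> step gives (2,1)='0' but target has '1' -> reject
  (0,2)=0 (2,0)=1 -> step reproduces the target at every cell -> ACCEPT
  (0,2)=1 (2,0)=0 -> step gives (0,3)='1' but target has '0' -> reject
  (0,2)=1 (2,0)=1 -> step gives (0,3)='1' but target has '0' -> reject
Unique solution: (0,2)=dead, (2,0)=live.
Check: live-neighbor counts of every cell in the completed generation 0:
3131
5143
4333
2213
1101
1011
Applying B3/S23 to generation 0 with these counts gives:
1010
0001
0111
1001
0000
0000
which matches the target exactly.

Answer: 0001
0101
1001
1000
0000
0000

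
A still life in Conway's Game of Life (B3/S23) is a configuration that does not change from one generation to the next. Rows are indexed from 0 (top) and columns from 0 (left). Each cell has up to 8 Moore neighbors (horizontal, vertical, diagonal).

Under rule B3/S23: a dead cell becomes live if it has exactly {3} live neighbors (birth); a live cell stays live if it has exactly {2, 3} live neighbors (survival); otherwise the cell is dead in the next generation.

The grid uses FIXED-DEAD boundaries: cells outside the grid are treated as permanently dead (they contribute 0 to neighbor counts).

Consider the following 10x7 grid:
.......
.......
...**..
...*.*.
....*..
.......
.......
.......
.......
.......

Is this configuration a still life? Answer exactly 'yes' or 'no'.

Answer: yes

Derivation:
Compute generation 1 and compare to generation 0 (given above):
Generation 1:
.......
.......
...**..
...*.*.
....*..
.......
.......
.......
.......
.......
The grids are IDENTICAL -> still life.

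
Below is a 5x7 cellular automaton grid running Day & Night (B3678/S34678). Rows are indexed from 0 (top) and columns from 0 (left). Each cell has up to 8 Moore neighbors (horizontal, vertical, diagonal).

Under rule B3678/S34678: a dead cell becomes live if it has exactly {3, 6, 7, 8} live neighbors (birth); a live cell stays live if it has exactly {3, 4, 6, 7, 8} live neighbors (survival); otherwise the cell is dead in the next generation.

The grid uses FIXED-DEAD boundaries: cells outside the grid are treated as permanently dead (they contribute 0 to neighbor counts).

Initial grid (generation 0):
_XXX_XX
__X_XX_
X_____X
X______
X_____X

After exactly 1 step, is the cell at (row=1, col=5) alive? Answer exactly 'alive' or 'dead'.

Simulating step by step:
Generation 0 (given above): 13 live cells
Generation 1: 9 live cells
__XX_X_
__X_XX_
_X___X_
_X_____
_______

Cell (1,5) at generation 1: 1 -> alive

Answer: alive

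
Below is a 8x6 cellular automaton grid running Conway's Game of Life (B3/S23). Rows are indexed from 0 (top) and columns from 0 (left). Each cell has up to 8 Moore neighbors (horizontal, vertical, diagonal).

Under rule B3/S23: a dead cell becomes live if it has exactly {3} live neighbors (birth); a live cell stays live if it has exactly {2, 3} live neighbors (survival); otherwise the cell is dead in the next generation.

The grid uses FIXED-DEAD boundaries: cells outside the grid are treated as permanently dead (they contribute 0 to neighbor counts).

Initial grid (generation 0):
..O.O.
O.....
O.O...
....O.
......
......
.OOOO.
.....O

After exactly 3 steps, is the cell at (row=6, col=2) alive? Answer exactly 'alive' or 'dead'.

Answer: alive

Derivation:
Simulating step by step:
Generation 0 (given above): 11 live cells
Generation 1: 10 live cells
......
...O..
.O....
......
......
..OO..
..OOO.
..OOO.
Generation 2: 5 live cells
......
......
......
......
......
..O.O.
.O....
..O.O.
Generation 3: 2 live cells
......
......
......
......
......
......
.OO...
......

Cell (6,2) at generation 3: 1 -> alive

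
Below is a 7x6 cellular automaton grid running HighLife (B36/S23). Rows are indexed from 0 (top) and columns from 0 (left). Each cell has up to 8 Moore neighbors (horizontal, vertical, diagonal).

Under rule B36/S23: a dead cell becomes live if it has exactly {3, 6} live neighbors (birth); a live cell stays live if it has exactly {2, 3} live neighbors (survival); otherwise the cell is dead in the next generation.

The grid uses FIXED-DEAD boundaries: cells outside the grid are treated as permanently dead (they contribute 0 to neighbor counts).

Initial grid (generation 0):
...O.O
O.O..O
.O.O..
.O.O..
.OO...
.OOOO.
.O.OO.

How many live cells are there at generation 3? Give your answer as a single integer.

Answer: 17

Derivation:
Simulating step by step:
Generation 0 (given above): 18 live cells
Generation 1: 18 live cells
....O.
.OOO..
OO.OO.
OOOO..
O...O.
O...O.
.O..O.
Generation 2: 13 live cells
..OO..
OO....
....O.
......
O.O.O.
OO.OOO
......
Generation 3: 17 live cells
.OO...
.OOO..
......
...O..
O.O.OO
OOOOOO
....O.
Population at generation 3: 17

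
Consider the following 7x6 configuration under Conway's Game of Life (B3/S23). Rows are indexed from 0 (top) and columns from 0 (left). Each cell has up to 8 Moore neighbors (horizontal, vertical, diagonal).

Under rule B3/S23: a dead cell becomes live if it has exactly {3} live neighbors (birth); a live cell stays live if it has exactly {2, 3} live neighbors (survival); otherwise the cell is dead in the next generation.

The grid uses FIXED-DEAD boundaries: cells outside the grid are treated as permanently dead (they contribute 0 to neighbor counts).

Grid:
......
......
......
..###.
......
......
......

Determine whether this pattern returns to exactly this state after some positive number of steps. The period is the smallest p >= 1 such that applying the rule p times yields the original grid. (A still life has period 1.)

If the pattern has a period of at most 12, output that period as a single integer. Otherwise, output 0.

Answer: 2

Derivation:
Simulating and comparing each generation to the original:
Gen 0 (original, given above): 3 live cells
Gen 1: 3 live cells, differs from original
Gen 2: 3 live cells, MATCHES original -> period = 2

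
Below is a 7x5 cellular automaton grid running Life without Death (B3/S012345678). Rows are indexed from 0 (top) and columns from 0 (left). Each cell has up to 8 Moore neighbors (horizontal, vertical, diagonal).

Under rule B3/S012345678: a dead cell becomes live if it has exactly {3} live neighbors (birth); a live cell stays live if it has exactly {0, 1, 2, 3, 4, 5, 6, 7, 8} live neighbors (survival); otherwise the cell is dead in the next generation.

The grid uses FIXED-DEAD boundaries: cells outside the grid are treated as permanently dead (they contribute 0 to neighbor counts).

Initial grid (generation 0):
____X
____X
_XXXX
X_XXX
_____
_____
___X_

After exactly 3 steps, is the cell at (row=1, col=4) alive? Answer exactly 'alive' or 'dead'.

Answer: alive

Derivation:
Simulating step by step:
Generation 0 (given above): 11 live cells
Generation 1: 13 live cells
____X
__X_X
_XXXX
X_XXX
___X_
_____
___X_
Generation 2: 17 live cells
___XX
_XX_X
_XXXX
X_XXX
__XXX
_____
___X_
Generation 3: 22 live cells
__XXX
_XX_X
XXXXX
X_XXX
_XXXX
__X_X
___X_

Cell (1,4) at generation 3: 1 -> alive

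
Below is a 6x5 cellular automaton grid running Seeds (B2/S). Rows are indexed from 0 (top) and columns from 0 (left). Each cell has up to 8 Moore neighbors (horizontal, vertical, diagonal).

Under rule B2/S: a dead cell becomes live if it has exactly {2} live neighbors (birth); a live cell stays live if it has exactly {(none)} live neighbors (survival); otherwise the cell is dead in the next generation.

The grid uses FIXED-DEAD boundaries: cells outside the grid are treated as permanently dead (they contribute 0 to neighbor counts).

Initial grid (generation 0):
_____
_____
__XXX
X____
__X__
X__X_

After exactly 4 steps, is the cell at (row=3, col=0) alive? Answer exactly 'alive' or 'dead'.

Simulating step by step:
Generation 0 (given above): 7 live cells
Generation 1: 8 live cells
_____
__X_X
_X___
____X
X__X_
_XX__
Generation 2: 12 live cells
___X_
_X_X_
__X_X
XXXX_
____X
X__X_
Generation 3: 2 live cells
____X
_____
_____
_____
_____
____X
Generation 4: 0 live cells
_____
_____
_____
_____
_____
_____

Cell (3,0) at generation 4: 0 -> dead

Answer: dead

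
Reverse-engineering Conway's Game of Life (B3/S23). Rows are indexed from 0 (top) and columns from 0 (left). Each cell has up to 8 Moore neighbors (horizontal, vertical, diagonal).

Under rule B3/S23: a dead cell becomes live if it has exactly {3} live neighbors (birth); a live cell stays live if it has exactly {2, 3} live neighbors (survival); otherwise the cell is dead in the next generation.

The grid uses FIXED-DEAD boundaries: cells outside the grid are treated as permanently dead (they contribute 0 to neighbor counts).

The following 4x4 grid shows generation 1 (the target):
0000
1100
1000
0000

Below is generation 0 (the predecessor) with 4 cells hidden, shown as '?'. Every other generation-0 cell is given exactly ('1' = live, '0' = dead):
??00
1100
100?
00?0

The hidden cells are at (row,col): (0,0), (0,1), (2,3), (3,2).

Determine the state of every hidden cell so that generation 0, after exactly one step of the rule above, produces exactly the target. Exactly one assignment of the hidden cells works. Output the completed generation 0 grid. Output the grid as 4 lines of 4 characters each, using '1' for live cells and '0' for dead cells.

Answer: 0000
1100
1000
0010

Derivation:
Hidden generation-0 cells (in order): (0,0), (0,1), (2,3), (3,2).
A hidden cell only influences target cells in its own 3x3 neighborhood. Try each of the 2^4 = 16 assignments, step the completed generation 0 forward once under B3/S23, and compare with the target:
  (0,0)=0 (0,1)=0 (2,3)=0 (3,2)=0 -> step gives (2,1)='1' but target has '0' -> reject
  (0,0)=0 (0,1)=0 (2,3)=0 (3,2)=1 -> step reproduces the target at every cell -> ACCEPT
  (0,0)=0 (0,1)=0 (2,3)=1 (3,2)=0 -> step gives (2,1)='1' but target has '0' -> reject
  (0,0)=0 (0,1)=0 (2,3)=1 (3,2)=1 -> step gives (2,2)='1' but target has '0' -> reject
  (0,0)=0 (0,1)=1 (2,3)=0 (3,2)=0 -> step gives (0,0)='1' but target has '0' -> reject
  (0,0)=0 (0,1)=1 (2,3)=0 (3,2)=1 -> step gives (0,0)='1' but target has '0' -> reject
  (0,0)=0 (0,1)=1 (2,3)=1 (3,2)=0 -> step gives (0,0)='1' but target has '0' -> reject
  (0,0)=0 (0,1)=1 (2,3)=1 (3,2)=1 -> step gives (0,0)='1' but target has '0' -> reject
  (0,0)=1 (0,1)=0 (2,3)=0 (3,2)=0 -> step gives (0,0)='1' but target has '0' -> reject
  (0,0)=1 (0,1)=0 (2,3)=0 (3,2)=1 -> step gives (0,0)='1' but target has '0' -> reject
  (0,0)=1 (0,1)=0 (2,3)=1 (3,2)=0 -> step gives (0,0)='1' but target has '0' -> reject
  (0,0)=1 (0,1)=0 (2,3)=1 (3,2)=1 -> step gives (0,0)='1' but target has '0' -> reject
  (0,0)=1 (0,1)=1 (2,3)=0 (3,2)=0 -> step gives (0,0)='1' but target has '0' -> reject
  (0,0)=1 (0,1)=1 (2,3)=0 (3,2)=1 -> step gives (0,0)='1' but target has '0' -> reject
  (0,0)=1 (0,1)=1 (2,3)=1 (3,2)=0 -> step gives (0,0)='1' but target has '0' -> reject
  (0,0)=1 (0,1)=1 (2,3)=1 (3,2)=1 -> step gives (0,0)='1' but target has '0' -> reject
Unique solution: (0,0)=dead, (0,1)=dead, (2,3)=dead, (3,2)=live.
Check: live-neighbor counts of every cell in the completed generation 0:
2210
2210
2421
1201
Applying B3/S23 to generation 0 with these counts gives:
0000
1100
1000
0000
which matches the target exactly.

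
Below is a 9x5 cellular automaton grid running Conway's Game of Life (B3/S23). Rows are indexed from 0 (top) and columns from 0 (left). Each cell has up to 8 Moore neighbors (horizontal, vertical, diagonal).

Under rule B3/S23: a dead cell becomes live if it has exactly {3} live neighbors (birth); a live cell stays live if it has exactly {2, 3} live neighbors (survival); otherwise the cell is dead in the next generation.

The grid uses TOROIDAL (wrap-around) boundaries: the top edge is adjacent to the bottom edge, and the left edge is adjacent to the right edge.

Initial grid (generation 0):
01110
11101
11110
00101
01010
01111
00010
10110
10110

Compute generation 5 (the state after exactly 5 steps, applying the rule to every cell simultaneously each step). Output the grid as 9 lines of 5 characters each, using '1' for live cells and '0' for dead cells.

Simulating step by step:
Generation 0 (given above): 26 live cells
Generation 1: 7 live cells
00000
00000
00000
00001
01000
11001
10000
00000
10000
Generation 2: 7 live cells
00000
00000
00000
00000
01001
01001
11001
00000
00000
Generation 3: 7 live cells
00000
00000
00000
00000
00000
01111
01001
10000
00000
Generation 4: 9 live cells
00000
00000
00000
00000
00110
01111
01001
10000
00000
Generation 5: 7 live cells
(generation 5 grid is the final answer)

Answer: 00000
00000
00000
00000
01001
01001
01001
10000
00000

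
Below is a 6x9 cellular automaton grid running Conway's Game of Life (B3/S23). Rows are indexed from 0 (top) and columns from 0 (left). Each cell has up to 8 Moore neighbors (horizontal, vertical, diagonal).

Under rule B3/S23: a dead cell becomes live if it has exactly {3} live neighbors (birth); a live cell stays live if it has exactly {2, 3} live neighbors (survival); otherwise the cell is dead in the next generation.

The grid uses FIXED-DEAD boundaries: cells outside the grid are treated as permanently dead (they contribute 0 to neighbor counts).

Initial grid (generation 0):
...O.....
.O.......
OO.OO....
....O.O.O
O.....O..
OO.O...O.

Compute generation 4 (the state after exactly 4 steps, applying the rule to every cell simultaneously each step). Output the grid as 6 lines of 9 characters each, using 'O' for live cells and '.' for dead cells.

Simulating step by step:
Generation 0 (given above): 15 live cells
Generation 1: 21 live cells
.........
OO.OO....
OOOOOO...
OO.OO..O.
OO...OO..
OO.......
Generation 2: 8 live cells
.........
O....O...
.....O...
.........
....OOO..
OO.......
Generation 3: 4 live cells
.........
.........
.........
....O.O..
.....O...
.....O...
Generation 4: 4 live cells
(generation 4 grid is the final answer)

Answer: .........
.........
.........
.....O...
....OOO..
.........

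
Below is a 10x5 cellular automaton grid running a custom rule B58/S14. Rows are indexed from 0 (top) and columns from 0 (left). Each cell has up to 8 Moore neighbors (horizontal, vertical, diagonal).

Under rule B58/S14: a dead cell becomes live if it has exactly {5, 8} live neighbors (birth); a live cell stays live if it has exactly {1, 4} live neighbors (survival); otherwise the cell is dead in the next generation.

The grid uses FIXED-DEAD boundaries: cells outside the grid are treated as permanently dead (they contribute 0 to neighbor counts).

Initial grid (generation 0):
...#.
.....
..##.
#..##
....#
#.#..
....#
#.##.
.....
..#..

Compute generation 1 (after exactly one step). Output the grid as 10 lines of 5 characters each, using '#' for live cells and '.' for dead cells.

Simulating step by step:
Generation 0 (given above): 14 live cells
Generation 1: 3 live cells
(generation 1 grid is the final answer)

Answer: .....
.....
.....
...#.
.....
.....
....#
..#..
.....
.....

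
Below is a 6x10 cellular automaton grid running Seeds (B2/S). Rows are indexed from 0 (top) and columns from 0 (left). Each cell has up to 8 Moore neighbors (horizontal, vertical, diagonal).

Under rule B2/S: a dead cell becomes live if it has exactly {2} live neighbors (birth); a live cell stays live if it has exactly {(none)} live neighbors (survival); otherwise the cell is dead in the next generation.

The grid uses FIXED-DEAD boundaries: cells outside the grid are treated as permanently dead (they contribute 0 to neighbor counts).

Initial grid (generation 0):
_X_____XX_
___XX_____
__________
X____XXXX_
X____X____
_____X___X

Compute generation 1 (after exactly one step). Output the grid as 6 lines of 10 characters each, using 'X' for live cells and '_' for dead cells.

Simulating step by step:
Generation 0 (given above): 14 live cells
Generation 1: 14 live cells
(generation 1 grid is the final answer)

Answer: __XXX_____
__X____XX_
___X____X_
_X__X_____
_X_______X
____X_X___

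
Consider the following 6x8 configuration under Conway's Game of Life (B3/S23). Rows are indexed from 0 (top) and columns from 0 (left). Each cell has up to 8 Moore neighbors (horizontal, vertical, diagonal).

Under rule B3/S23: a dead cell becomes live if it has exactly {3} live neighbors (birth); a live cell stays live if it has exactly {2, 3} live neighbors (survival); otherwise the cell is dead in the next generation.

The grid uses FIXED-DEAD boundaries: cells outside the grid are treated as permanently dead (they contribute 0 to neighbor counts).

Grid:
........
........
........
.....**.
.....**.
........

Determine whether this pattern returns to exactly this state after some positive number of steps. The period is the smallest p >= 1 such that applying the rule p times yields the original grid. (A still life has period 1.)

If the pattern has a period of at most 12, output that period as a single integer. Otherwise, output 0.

Answer: 1

Derivation:
Simulating and comparing each generation to the original:
Gen 0 (original, given above): 4 live cells
Gen 1: 4 live cells, MATCHES original -> period = 1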